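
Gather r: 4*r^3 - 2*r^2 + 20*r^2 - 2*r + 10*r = 4*r^3 + 18*r^2 + 8*r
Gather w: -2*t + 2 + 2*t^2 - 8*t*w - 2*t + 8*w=2*t^2 - 4*t + w*(8 - 8*t) + 2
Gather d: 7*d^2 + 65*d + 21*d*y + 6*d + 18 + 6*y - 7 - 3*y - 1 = 7*d^2 + d*(21*y + 71) + 3*y + 10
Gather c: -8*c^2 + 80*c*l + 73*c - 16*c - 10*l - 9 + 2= -8*c^2 + c*(80*l + 57) - 10*l - 7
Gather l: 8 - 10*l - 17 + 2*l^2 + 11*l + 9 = 2*l^2 + l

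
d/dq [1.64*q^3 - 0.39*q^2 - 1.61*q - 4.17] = 4.92*q^2 - 0.78*q - 1.61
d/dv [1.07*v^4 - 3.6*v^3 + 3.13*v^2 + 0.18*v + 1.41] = 4.28*v^3 - 10.8*v^2 + 6.26*v + 0.18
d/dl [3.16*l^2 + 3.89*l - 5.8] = 6.32*l + 3.89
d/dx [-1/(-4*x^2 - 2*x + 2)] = (-4*x - 1)/(2*(2*x^2 + x - 1)^2)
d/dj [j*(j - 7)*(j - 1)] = 3*j^2 - 16*j + 7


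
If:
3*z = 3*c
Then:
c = z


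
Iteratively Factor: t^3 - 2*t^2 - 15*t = (t - 5)*(t^2 + 3*t) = t*(t - 5)*(t + 3)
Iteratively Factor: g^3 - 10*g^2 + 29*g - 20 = (g - 1)*(g^2 - 9*g + 20) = (g - 5)*(g - 1)*(g - 4)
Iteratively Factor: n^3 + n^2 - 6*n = (n + 3)*(n^2 - 2*n) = (n - 2)*(n + 3)*(n)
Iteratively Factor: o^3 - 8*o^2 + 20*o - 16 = (o - 2)*(o^2 - 6*o + 8) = (o - 2)^2*(o - 4)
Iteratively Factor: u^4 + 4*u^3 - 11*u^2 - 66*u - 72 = (u - 4)*(u^3 + 8*u^2 + 21*u + 18) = (u - 4)*(u + 3)*(u^2 + 5*u + 6) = (u - 4)*(u + 2)*(u + 3)*(u + 3)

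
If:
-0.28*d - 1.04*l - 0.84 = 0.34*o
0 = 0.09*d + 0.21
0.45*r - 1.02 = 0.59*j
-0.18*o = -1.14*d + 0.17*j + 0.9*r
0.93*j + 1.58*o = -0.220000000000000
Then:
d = -2.33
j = -3.76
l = -0.86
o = 2.07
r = -2.66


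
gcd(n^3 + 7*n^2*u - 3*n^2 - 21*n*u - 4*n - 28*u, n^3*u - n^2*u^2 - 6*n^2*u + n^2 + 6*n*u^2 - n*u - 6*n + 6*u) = 1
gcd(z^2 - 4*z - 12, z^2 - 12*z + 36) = z - 6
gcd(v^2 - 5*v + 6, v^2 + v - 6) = v - 2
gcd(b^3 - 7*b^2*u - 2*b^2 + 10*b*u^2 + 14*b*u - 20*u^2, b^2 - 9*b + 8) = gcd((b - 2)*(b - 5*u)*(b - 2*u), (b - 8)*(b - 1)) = 1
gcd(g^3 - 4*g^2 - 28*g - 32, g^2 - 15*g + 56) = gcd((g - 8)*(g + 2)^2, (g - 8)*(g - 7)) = g - 8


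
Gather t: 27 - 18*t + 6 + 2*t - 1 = 32 - 16*t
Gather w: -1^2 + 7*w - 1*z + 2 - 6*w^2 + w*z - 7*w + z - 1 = -6*w^2 + w*z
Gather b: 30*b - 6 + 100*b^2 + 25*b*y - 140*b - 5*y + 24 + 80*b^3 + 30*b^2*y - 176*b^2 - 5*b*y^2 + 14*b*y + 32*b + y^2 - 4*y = 80*b^3 + b^2*(30*y - 76) + b*(-5*y^2 + 39*y - 78) + y^2 - 9*y + 18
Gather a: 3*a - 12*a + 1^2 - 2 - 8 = -9*a - 9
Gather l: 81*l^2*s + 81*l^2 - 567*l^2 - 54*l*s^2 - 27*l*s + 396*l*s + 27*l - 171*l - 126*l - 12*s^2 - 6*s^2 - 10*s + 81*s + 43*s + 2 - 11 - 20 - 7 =l^2*(81*s - 486) + l*(-54*s^2 + 369*s - 270) - 18*s^2 + 114*s - 36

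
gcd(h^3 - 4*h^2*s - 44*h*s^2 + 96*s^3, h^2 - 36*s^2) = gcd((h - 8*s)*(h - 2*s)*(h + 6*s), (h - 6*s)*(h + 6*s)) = h + 6*s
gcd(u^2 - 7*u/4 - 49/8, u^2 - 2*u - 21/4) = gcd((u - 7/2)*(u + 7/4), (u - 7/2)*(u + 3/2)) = u - 7/2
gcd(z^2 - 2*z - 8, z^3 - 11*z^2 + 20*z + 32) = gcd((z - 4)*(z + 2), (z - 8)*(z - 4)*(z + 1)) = z - 4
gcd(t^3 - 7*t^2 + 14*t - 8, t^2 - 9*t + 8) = t - 1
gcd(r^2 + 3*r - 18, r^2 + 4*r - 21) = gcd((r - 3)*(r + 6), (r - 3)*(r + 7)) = r - 3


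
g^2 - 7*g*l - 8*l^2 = (g - 8*l)*(g + l)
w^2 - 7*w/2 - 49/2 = (w - 7)*(w + 7/2)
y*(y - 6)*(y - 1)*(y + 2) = y^4 - 5*y^3 - 8*y^2 + 12*y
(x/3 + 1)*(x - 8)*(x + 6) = x^3/3 + x^2/3 - 18*x - 48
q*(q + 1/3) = q^2 + q/3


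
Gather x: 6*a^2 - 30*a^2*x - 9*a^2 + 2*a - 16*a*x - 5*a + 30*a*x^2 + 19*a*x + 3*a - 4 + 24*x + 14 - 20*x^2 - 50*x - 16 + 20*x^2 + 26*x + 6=-3*a^2 + 30*a*x^2 + x*(-30*a^2 + 3*a)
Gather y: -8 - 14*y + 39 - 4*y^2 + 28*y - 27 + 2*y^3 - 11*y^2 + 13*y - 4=2*y^3 - 15*y^2 + 27*y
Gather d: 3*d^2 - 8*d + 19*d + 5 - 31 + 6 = 3*d^2 + 11*d - 20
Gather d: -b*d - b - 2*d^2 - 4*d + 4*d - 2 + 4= -b*d - b - 2*d^2 + 2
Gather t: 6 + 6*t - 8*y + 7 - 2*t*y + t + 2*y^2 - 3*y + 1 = t*(7 - 2*y) + 2*y^2 - 11*y + 14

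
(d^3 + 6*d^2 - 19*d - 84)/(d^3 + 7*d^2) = (d^2 - d - 12)/d^2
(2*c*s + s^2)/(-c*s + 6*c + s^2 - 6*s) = s*(2*c + s)/(-c*s + 6*c + s^2 - 6*s)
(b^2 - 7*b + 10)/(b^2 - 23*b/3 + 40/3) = 3*(b - 2)/(3*b - 8)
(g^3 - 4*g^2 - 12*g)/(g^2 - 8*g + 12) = g*(g + 2)/(g - 2)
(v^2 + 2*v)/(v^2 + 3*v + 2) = v/(v + 1)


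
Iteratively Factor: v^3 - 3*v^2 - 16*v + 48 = (v - 4)*(v^2 + v - 12) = (v - 4)*(v - 3)*(v + 4)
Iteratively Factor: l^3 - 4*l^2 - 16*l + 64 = (l - 4)*(l^2 - 16) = (l - 4)*(l + 4)*(l - 4)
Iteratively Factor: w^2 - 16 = (w + 4)*(w - 4)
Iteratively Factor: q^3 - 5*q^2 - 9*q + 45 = (q + 3)*(q^2 - 8*q + 15) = (q - 3)*(q + 3)*(q - 5)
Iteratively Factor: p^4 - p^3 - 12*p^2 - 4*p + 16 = (p + 2)*(p^3 - 3*p^2 - 6*p + 8) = (p - 1)*(p + 2)*(p^2 - 2*p - 8) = (p - 1)*(p + 2)^2*(p - 4)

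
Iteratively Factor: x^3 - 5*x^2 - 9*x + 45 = (x + 3)*(x^2 - 8*x + 15) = (x - 3)*(x + 3)*(x - 5)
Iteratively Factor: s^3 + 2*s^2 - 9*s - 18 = (s - 3)*(s^2 + 5*s + 6) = (s - 3)*(s + 2)*(s + 3)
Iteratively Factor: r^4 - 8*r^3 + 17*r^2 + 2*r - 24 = (r - 3)*(r^3 - 5*r^2 + 2*r + 8) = (r - 3)*(r + 1)*(r^2 - 6*r + 8) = (r - 4)*(r - 3)*(r + 1)*(r - 2)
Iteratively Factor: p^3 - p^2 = (p)*(p^2 - p) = p*(p - 1)*(p)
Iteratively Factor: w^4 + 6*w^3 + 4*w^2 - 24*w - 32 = (w - 2)*(w^3 + 8*w^2 + 20*w + 16) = (w - 2)*(w + 2)*(w^2 + 6*w + 8) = (w - 2)*(w + 2)^2*(w + 4)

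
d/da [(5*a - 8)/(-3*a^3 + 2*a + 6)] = (-15*a^3 + 10*a + (5*a - 8)*(9*a^2 - 2) + 30)/(-3*a^3 + 2*a + 6)^2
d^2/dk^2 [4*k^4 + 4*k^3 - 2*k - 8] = 24*k*(2*k + 1)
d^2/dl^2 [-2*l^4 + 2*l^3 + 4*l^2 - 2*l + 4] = -24*l^2 + 12*l + 8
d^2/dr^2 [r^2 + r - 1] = 2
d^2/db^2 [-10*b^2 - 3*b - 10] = -20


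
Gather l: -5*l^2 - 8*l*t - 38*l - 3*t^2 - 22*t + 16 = -5*l^2 + l*(-8*t - 38) - 3*t^2 - 22*t + 16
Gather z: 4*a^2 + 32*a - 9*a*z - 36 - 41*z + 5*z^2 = 4*a^2 + 32*a + 5*z^2 + z*(-9*a - 41) - 36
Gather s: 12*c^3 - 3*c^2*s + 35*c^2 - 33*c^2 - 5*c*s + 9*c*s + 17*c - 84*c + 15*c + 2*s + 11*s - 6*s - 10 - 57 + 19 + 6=12*c^3 + 2*c^2 - 52*c + s*(-3*c^2 + 4*c + 7) - 42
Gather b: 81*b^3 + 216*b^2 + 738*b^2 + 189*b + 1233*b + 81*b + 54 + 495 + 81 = 81*b^3 + 954*b^2 + 1503*b + 630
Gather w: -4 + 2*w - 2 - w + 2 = w - 4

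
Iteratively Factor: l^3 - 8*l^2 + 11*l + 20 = (l - 4)*(l^2 - 4*l - 5) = (l - 5)*(l - 4)*(l + 1)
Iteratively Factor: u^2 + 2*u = (u + 2)*(u)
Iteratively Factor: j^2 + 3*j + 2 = (j + 1)*(j + 2)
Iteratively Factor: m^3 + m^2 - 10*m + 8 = (m - 1)*(m^2 + 2*m - 8) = (m - 1)*(m + 4)*(m - 2)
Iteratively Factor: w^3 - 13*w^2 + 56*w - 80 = (w - 5)*(w^2 - 8*w + 16) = (w - 5)*(w - 4)*(w - 4)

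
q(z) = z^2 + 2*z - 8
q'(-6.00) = -10.00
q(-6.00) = 16.00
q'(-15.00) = -28.00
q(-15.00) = 187.00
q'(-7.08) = -12.16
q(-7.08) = 27.97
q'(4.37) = 10.74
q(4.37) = 19.84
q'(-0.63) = 0.74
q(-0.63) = -8.86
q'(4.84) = 11.68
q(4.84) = 25.11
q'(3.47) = 8.94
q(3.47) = 10.98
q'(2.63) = 7.26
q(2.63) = 4.18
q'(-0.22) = 1.56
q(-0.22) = -8.39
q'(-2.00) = -2.00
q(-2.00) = -8.00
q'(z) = 2*z + 2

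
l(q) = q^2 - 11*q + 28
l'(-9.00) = -29.00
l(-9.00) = 208.00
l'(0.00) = -11.00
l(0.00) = 28.00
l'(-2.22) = -15.44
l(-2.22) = 57.35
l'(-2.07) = -15.14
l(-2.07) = 55.05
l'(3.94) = -3.12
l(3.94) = 0.18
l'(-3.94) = -18.88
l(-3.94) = 86.86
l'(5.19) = -0.62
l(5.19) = -2.15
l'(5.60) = 0.20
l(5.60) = -2.24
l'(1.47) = -8.06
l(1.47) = 13.99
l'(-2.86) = -16.72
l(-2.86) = 67.64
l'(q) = 2*q - 11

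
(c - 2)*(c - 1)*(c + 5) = c^3 + 2*c^2 - 13*c + 10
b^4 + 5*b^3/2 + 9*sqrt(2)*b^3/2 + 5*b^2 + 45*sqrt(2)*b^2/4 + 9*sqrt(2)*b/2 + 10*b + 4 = (b + 1/2)*(b + 2)*(b + sqrt(2)/2)*(b + 4*sqrt(2))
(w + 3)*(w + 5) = w^2 + 8*w + 15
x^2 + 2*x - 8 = (x - 2)*(x + 4)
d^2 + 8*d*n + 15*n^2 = (d + 3*n)*(d + 5*n)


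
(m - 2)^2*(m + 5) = m^3 + m^2 - 16*m + 20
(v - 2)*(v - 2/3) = v^2 - 8*v/3 + 4/3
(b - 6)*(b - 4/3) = b^2 - 22*b/3 + 8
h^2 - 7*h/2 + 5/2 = (h - 5/2)*(h - 1)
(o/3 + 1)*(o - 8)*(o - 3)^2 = o^4/3 - 11*o^3/3 + 5*o^2 + 33*o - 72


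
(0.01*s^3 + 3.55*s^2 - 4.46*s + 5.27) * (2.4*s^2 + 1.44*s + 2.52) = 0.024*s^5 + 8.5344*s^4 - 5.5668*s^3 + 15.1716*s^2 - 3.6504*s + 13.2804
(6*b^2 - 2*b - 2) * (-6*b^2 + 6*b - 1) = -36*b^4 + 48*b^3 - 6*b^2 - 10*b + 2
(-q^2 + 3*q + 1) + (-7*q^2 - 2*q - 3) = -8*q^2 + q - 2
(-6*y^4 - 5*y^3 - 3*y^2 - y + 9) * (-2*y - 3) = 12*y^5 + 28*y^4 + 21*y^3 + 11*y^2 - 15*y - 27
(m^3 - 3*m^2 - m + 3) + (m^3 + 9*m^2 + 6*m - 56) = 2*m^3 + 6*m^2 + 5*m - 53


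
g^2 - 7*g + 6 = (g - 6)*(g - 1)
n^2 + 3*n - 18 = (n - 3)*(n + 6)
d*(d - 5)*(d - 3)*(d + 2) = d^4 - 6*d^3 - d^2 + 30*d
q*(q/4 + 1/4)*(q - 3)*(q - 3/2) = q^4/4 - 7*q^3/8 + 9*q/8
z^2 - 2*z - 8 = (z - 4)*(z + 2)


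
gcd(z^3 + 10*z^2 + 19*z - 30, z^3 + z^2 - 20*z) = z + 5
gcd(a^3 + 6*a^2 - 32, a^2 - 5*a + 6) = a - 2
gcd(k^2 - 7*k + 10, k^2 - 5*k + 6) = k - 2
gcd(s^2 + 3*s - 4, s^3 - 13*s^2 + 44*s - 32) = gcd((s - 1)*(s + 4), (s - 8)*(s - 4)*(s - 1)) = s - 1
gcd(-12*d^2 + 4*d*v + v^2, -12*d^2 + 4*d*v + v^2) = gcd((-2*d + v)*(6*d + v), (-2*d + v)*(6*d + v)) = -12*d^2 + 4*d*v + v^2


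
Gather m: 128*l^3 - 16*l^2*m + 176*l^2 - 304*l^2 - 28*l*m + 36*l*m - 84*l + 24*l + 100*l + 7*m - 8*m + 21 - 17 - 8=128*l^3 - 128*l^2 + 40*l + m*(-16*l^2 + 8*l - 1) - 4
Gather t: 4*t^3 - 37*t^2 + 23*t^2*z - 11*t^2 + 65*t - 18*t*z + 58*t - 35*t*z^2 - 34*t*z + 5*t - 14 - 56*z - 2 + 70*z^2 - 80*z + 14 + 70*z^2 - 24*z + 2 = 4*t^3 + t^2*(23*z - 48) + t*(-35*z^2 - 52*z + 128) + 140*z^2 - 160*z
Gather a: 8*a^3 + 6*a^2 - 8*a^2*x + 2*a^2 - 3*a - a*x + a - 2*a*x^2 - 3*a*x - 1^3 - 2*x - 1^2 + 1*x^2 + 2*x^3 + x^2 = 8*a^3 + a^2*(8 - 8*x) + a*(-2*x^2 - 4*x - 2) + 2*x^3 + 2*x^2 - 2*x - 2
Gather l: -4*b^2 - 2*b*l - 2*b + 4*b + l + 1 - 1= -4*b^2 + 2*b + l*(1 - 2*b)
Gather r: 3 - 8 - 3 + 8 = 0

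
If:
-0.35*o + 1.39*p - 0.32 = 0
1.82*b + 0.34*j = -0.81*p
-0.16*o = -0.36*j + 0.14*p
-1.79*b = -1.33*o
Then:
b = -0.09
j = 0.02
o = -0.12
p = 0.20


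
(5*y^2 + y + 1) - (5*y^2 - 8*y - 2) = 9*y + 3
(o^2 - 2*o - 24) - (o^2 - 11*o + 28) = 9*o - 52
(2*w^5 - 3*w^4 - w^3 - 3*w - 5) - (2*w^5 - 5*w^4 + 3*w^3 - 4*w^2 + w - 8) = 2*w^4 - 4*w^3 + 4*w^2 - 4*w + 3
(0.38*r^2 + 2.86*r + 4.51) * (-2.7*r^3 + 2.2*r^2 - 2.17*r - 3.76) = -1.026*r^5 - 6.886*r^4 - 6.7096*r^3 + 2.287*r^2 - 20.5403*r - 16.9576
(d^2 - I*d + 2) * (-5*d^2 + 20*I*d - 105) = -5*d^4 + 25*I*d^3 - 95*d^2 + 145*I*d - 210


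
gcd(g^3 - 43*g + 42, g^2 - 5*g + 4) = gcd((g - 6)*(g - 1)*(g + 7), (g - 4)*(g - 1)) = g - 1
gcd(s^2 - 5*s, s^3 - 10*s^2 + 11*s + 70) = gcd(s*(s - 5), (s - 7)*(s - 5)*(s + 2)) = s - 5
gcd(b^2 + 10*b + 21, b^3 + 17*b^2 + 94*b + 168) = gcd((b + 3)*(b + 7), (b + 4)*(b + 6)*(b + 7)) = b + 7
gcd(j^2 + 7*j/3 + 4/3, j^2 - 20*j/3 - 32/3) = j + 4/3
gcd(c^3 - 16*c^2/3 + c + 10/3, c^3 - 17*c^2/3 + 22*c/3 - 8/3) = c - 1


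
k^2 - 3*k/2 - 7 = (k - 7/2)*(k + 2)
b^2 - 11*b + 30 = (b - 6)*(b - 5)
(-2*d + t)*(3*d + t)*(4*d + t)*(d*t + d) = -24*d^4*t - 24*d^4 - 2*d^3*t^2 - 2*d^3*t + 5*d^2*t^3 + 5*d^2*t^2 + d*t^4 + d*t^3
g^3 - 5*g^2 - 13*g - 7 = (g - 7)*(g + 1)^2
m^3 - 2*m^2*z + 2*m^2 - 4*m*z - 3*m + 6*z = (m - 1)*(m + 3)*(m - 2*z)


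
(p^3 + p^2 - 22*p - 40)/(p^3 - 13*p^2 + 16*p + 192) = (p^3 + p^2 - 22*p - 40)/(p^3 - 13*p^2 + 16*p + 192)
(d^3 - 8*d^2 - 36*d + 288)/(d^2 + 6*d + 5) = (d^3 - 8*d^2 - 36*d + 288)/(d^2 + 6*d + 5)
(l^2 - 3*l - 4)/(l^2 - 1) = (l - 4)/(l - 1)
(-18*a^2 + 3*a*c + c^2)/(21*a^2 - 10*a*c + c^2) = (-6*a - c)/(7*a - c)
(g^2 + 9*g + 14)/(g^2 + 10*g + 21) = (g + 2)/(g + 3)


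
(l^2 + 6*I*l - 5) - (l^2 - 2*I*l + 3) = 8*I*l - 8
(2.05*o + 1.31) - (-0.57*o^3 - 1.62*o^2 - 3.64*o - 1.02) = 0.57*o^3 + 1.62*o^2 + 5.69*o + 2.33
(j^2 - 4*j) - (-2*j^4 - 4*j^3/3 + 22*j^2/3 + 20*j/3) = 2*j^4 + 4*j^3/3 - 19*j^2/3 - 32*j/3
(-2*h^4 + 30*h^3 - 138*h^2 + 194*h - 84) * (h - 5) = -2*h^5 + 40*h^4 - 288*h^3 + 884*h^2 - 1054*h + 420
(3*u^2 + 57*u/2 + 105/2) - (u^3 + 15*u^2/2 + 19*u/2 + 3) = -u^3 - 9*u^2/2 + 19*u + 99/2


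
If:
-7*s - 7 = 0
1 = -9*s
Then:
No Solution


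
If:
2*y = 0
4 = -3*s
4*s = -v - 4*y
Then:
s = -4/3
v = 16/3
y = 0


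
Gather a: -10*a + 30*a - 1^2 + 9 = 20*a + 8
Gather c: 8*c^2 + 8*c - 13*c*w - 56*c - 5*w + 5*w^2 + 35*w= 8*c^2 + c*(-13*w - 48) + 5*w^2 + 30*w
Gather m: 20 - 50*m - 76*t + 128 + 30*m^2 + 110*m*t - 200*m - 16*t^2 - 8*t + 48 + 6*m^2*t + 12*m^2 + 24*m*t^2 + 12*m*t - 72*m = m^2*(6*t + 42) + m*(24*t^2 + 122*t - 322) - 16*t^2 - 84*t + 196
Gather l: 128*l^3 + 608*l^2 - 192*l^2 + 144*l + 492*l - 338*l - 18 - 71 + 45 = 128*l^3 + 416*l^2 + 298*l - 44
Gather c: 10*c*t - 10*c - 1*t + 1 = c*(10*t - 10) - t + 1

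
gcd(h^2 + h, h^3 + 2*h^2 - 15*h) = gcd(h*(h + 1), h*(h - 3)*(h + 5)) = h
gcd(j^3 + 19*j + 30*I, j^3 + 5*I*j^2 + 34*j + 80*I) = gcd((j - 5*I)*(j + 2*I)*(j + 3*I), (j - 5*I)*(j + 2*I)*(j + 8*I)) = j^2 - 3*I*j + 10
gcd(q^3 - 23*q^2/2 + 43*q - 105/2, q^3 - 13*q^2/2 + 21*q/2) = q^2 - 13*q/2 + 21/2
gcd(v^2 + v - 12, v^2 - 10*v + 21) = v - 3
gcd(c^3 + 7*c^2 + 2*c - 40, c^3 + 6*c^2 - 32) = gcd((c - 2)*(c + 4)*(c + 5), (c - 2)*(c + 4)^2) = c^2 + 2*c - 8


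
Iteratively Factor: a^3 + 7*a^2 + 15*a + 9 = (a + 1)*(a^2 + 6*a + 9) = (a + 1)*(a + 3)*(a + 3)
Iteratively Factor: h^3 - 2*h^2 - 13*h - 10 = (h + 1)*(h^2 - 3*h - 10) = (h + 1)*(h + 2)*(h - 5)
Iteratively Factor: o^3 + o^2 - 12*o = (o - 3)*(o^2 + 4*o) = o*(o - 3)*(o + 4)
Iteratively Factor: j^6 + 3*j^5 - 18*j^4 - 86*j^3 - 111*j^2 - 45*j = (j + 3)*(j^5 - 18*j^3 - 32*j^2 - 15*j) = (j - 5)*(j + 3)*(j^4 + 5*j^3 + 7*j^2 + 3*j) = (j - 5)*(j + 1)*(j + 3)*(j^3 + 4*j^2 + 3*j) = j*(j - 5)*(j + 1)*(j + 3)*(j^2 + 4*j + 3) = j*(j - 5)*(j + 1)^2*(j + 3)*(j + 3)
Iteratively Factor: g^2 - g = (g)*(g - 1)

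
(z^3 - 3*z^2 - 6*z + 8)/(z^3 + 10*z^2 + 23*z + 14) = (z^2 - 5*z + 4)/(z^2 + 8*z + 7)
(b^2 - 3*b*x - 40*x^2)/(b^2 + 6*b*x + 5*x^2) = (b - 8*x)/(b + x)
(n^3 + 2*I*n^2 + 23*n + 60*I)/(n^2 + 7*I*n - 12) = n - 5*I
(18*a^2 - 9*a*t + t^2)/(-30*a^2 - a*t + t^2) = (-3*a + t)/(5*a + t)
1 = 1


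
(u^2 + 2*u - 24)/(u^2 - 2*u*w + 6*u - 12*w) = (u - 4)/(u - 2*w)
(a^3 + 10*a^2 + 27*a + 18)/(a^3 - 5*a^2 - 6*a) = (a^2 + 9*a + 18)/(a*(a - 6))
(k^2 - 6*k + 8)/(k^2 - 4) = (k - 4)/(k + 2)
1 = 1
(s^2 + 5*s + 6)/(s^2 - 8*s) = (s^2 + 5*s + 6)/(s*(s - 8))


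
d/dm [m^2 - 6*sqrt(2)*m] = 2*m - 6*sqrt(2)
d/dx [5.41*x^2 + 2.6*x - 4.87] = 10.82*x + 2.6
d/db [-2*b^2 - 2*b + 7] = -4*b - 2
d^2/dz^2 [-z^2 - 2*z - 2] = -2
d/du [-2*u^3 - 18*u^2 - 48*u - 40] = -6*u^2 - 36*u - 48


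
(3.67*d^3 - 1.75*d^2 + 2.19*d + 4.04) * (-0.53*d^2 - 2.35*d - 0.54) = -1.9451*d^5 - 7.697*d^4 + 0.97*d^3 - 6.3427*d^2 - 10.6766*d - 2.1816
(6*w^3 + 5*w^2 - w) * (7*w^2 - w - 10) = 42*w^5 + 29*w^4 - 72*w^3 - 49*w^2 + 10*w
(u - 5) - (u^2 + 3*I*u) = -u^2 + u - 3*I*u - 5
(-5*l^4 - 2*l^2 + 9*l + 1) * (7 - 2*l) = 10*l^5 - 35*l^4 + 4*l^3 - 32*l^2 + 61*l + 7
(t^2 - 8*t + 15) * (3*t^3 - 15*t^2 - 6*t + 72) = 3*t^5 - 39*t^4 + 159*t^3 - 105*t^2 - 666*t + 1080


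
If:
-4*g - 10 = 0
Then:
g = -5/2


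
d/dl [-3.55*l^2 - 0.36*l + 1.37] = -7.1*l - 0.36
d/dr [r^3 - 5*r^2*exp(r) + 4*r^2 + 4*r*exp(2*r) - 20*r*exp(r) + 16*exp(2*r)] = -5*r^2*exp(r) + 3*r^2 + 8*r*exp(2*r) - 30*r*exp(r) + 8*r + 36*exp(2*r) - 20*exp(r)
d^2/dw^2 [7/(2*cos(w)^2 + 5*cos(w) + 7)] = 7*(-16*sin(w)^4 - 23*sin(w)^2 + 145*cos(w)/2 - 15*cos(3*w)/2 + 61)/(-2*sin(w)^2 + 5*cos(w) + 9)^3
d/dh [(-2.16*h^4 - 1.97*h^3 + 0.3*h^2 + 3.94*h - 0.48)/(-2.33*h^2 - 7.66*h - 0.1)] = (10.0656*h^5 + 54.2269*h^4 + 31.0444*h^3 + 7.4732*h^2 - 2.2968*h - 4.0708)/(5.4289*h^4 + 35.6956*h^3 + 59.1416*h^2 + 1.532*h + 0.01)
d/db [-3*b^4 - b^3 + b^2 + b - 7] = -12*b^3 - 3*b^2 + 2*b + 1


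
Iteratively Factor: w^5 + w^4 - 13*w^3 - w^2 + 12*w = (w - 1)*(w^4 + 2*w^3 - 11*w^2 - 12*w) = (w - 1)*(w + 4)*(w^3 - 2*w^2 - 3*w) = (w - 3)*(w - 1)*(w + 4)*(w^2 + w) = w*(w - 3)*(w - 1)*(w + 4)*(w + 1)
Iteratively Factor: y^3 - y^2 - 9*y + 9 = (y + 3)*(y^2 - 4*y + 3) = (y - 1)*(y + 3)*(y - 3)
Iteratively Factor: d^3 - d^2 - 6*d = (d - 3)*(d^2 + 2*d) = d*(d - 3)*(d + 2)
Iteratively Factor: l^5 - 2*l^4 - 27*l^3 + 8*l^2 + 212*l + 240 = (l + 2)*(l^4 - 4*l^3 - 19*l^2 + 46*l + 120) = (l - 4)*(l + 2)*(l^3 - 19*l - 30) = (l - 4)*(l + 2)^2*(l^2 - 2*l - 15) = (l - 4)*(l + 2)^2*(l + 3)*(l - 5)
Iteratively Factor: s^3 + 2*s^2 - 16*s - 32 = (s + 2)*(s^2 - 16) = (s - 4)*(s + 2)*(s + 4)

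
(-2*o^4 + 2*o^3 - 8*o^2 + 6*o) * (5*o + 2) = -10*o^5 + 6*o^4 - 36*o^3 + 14*o^2 + 12*o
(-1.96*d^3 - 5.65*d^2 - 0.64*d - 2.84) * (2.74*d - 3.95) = -5.3704*d^4 - 7.739*d^3 + 20.5639*d^2 - 5.2536*d + 11.218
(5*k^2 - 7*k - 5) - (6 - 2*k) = 5*k^2 - 5*k - 11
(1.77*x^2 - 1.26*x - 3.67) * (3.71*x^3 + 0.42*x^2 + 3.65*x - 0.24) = 6.5667*x^5 - 3.9312*x^4 - 7.6844*x^3 - 6.5652*x^2 - 13.0931*x + 0.8808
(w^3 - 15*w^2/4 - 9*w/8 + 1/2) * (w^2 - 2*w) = w^5 - 23*w^4/4 + 51*w^3/8 + 11*w^2/4 - w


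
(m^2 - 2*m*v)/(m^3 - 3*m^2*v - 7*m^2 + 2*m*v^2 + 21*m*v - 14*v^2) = m/(m^2 - m*v - 7*m + 7*v)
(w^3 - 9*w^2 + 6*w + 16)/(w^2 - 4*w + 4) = (w^2 - 7*w - 8)/(w - 2)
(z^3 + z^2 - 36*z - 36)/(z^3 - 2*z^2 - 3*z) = (z^2 - 36)/(z*(z - 3))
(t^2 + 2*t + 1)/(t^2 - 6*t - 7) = (t + 1)/(t - 7)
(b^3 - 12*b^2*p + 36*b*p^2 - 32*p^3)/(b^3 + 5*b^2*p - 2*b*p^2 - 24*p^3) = (b^2 - 10*b*p + 16*p^2)/(b^2 + 7*b*p + 12*p^2)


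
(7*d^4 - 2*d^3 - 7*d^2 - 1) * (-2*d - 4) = -14*d^5 - 24*d^4 + 22*d^3 + 28*d^2 + 2*d + 4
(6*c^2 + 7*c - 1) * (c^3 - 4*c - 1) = 6*c^5 + 7*c^4 - 25*c^3 - 34*c^2 - 3*c + 1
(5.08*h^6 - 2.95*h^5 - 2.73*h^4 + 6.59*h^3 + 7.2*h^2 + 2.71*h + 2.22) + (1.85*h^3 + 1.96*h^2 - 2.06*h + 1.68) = 5.08*h^6 - 2.95*h^5 - 2.73*h^4 + 8.44*h^3 + 9.16*h^2 + 0.65*h + 3.9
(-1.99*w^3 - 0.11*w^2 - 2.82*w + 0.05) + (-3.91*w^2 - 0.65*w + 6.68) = -1.99*w^3 - 4.02*w^2 - 3.47*w + 6.73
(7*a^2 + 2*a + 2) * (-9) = -63*a^2 - 18*a - 18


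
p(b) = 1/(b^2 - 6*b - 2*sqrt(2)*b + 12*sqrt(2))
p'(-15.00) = 0.00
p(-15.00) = 0.00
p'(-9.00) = 0.00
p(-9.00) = 0.01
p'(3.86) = 0.23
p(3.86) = -0.45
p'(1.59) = 0.19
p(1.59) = 0.18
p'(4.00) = 0.15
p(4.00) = -0.43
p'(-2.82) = 0.01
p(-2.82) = 0.02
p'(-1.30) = 0.01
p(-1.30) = 0.03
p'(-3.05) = 0.01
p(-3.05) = 0.02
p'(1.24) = 0.11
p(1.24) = 0.13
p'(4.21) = 0.07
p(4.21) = -0.40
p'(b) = (-2*b + 2*sqrt(2) + 6)/(b^2 - 6*b - 2*sqrt(2)*b + 12*sqrt(2))^2 = 2*(-b + sqrt(2) + 3)/(b^2 - 6*b - 2*sqrt(2)*b + 12*sqrt(2))^2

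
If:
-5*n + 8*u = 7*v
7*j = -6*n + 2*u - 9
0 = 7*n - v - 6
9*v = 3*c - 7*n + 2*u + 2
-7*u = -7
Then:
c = 184/81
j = -113/63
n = 25/27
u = 1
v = 13/27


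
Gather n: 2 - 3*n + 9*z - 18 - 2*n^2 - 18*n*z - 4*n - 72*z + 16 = -2*n^2 + n*(-18*z - 7) - 63*z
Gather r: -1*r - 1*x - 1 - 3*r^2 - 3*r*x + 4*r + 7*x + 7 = -3*r^2 + r*(3 - 3*x) + 6*x + 6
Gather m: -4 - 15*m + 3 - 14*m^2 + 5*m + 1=-14*m^2 - 10*m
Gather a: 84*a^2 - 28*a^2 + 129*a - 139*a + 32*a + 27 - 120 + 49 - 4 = 56*a^2 + 22*a - 48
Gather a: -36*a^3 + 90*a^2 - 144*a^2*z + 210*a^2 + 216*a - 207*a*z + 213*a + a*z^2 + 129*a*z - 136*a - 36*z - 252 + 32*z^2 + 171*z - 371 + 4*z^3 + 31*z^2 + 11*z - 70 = -36*a^3 + a^2*(300 - 144*z) + a*(z^2 - 78*z + 293) + 4*z^3 + 63*z^2 + 146*z - 693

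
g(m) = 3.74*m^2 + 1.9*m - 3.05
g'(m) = 7.48*m + 1.9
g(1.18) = 4.40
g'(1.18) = 10.73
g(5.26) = 110.42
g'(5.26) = 41.24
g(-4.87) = 76.40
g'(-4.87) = -34.53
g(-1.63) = 3.79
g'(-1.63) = -10.29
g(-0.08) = -3.18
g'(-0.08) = 1.30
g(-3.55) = 37.34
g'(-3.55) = -24.65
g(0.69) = 0.04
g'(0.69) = 7.06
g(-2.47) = 15.07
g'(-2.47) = -16.58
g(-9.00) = 282.79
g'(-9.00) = -65.42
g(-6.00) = 120.19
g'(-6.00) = -42.98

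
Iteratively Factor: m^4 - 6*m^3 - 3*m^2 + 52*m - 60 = (m - 5)*(m^3 - m^2 - 8*m + 12) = (m - 5)*(m - 2)*(m^2 + m - 6) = (m - 5)*(m - 2)^2*(m + 3)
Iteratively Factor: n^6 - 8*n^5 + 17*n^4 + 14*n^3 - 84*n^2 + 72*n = (n - 3)*(n^5 - 5*n^4 + 2*n^3 + 20*n^2 - 24*n) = (n - 3)*(n - 2)*(n^4 - 3*n^3 - 4*n^2 + 12*n) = n*(n - 3)*(n - 2)*(n^3 - 3*n^2 - 4*n + 12) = n*(n - 3)*(n - 2)*(n + 2)*(n^2 - 5*n + 6) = n*(n - 3)^2*(n - 2)*(n + 2)*(n - 2)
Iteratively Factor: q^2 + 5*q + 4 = (q + 4)*(q + 1)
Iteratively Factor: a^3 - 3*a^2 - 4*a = (a - 4)*(a^2 + a) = (a - 4)*(a + 1)*(a)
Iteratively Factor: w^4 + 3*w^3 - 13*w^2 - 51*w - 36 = (w + 1)*(w^3 + 2*w^2 - 15*w - 36) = (w + 1)*(w + 3)*(w^2 - w - 12) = (w - 4)*(w + 1)*(w + 3)*(w + 3)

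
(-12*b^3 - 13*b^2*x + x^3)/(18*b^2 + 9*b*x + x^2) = (-4*b^2 - 3*b*x + x^2)/(6*b + x)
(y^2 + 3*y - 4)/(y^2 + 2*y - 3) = (y + 4)/(y + 3)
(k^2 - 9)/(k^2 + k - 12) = (k + 3)/(k + 4)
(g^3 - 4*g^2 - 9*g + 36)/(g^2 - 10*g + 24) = (g^2 - 9)/(g - 6)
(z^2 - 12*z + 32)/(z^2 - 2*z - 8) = (z - 8)/(z + 2)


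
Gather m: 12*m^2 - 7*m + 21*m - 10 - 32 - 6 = 12*m^2 + 14*m - 48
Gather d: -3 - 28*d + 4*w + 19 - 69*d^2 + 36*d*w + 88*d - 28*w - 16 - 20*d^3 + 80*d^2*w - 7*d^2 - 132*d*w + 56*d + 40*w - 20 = -20*d^3 + d^2*(80*w - 76) + d*(116 - 96*w) + 16*w - 20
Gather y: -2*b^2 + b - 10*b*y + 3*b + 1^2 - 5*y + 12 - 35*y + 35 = -2*b^2 + 4*b + y*(-10*b - 40) + 48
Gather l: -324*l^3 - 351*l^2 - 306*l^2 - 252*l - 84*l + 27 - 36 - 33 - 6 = -324*l^3 - 657*l^2 - 336*l - 48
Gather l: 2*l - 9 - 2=2*l - 11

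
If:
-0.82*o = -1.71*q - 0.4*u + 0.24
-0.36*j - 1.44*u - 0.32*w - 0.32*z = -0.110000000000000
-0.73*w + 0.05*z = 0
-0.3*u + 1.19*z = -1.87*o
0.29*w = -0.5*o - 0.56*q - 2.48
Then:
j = 242.816603793181*z - 1328.95910732016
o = 53.3127538586515 - 10.4130899257759*z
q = 9.26193205212379*z - 52.0292445166531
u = 332.316165718928 - 60.9415938706698*z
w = 0.0684931506849315*z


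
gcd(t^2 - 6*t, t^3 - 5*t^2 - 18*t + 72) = t - 6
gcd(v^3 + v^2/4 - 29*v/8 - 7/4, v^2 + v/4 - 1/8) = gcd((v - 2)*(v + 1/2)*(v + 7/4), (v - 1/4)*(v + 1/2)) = v + 1/2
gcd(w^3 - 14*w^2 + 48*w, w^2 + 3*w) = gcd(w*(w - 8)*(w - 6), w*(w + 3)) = w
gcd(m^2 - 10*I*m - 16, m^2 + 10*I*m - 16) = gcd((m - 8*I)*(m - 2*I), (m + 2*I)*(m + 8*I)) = 1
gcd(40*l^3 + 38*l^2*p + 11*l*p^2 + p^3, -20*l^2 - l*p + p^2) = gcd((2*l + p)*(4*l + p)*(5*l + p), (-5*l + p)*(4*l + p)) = 4*l + p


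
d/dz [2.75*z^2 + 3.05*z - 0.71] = 5.5*z + 3.05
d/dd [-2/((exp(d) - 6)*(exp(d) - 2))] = 4*(exp(d) - 4)*exp(d)/((exp(d) - 6)^2*(exp(d) - 2)^2)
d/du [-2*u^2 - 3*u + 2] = -4*u - 3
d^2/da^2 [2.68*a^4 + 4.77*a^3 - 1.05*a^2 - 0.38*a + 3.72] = 32.16*a^2 + 28.62*a - 2.1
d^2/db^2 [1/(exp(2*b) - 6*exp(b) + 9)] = (4*exp(b) + 6)*exp(b)/(exp(4*b) - 12*exp(3*b) + 54*exp(2*b) - 108*exp(b) + 81)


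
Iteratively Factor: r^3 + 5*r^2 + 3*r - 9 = (r + 3)*(r^2 + 2*r - 3) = (r + 3)^2*(r - 1)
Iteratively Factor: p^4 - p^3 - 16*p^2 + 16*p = (p)*(p^3 - p^2 - 16*p + 16) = p*(p + 4)*(p^2 - 5*p + 4) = p*(p - 1)*(p + 4)*(p - 4)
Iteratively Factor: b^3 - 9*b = (b + 3)*(b^2 - 3*b) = b*(b + 3)*(b - 3)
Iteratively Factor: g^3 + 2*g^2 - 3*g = (g)*(g^2 + 2*g - 3) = g*(g - 1)*(g + 3)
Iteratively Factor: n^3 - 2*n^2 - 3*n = (n - 3)*(n^2 + n) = (n - 3)*(n + 1)*(n)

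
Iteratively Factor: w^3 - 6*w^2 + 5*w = (w - 1)*(w^2 - 5*w) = (w - 5)*(w - 1)*(w)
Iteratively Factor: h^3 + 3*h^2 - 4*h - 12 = (h + 3)*(h^2 - 4) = (h - 2)*(h + 3)*(h + 2)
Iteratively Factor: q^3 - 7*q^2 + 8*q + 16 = (q - 4)*(q^2 - 3*q - 4) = (q - 4)^2*(q + 1)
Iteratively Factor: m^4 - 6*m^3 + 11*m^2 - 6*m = (m)*(m^3 - 6*m^2 + 11*m - 6) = m*(m - 2)*(m^2 - 4*m + 3) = m*(m - 3)*(m - 2)*(m - 1)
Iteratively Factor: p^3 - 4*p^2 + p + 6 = (p + 1)*(p^2 - 5*p + 6) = (p - 3)*(p + 1)*(p - 2)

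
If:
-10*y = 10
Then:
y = -1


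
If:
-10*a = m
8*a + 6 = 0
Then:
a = -3/4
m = 15/2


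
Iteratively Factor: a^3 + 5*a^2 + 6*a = (a + 2)*(a^2 + 3*a) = (a + 2)*(a + 3)*(a)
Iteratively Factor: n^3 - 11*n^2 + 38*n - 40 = (n - 4)*(n^2 - 7*n + 10) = (n - 5)*(n - 4)*(n - 2)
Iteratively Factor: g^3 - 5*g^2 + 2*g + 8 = (g + 1)*(g^2 - 6*g + 8) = (g - 2)*(g + 1)*(g - 4)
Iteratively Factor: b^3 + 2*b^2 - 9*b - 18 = (b + 2)*(b^2 - 9) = (b + 2)*(b + 3)*(b - 3)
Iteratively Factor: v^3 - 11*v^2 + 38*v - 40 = (v - 2)*(v^2 - 9*v + 20) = (v - 5)*(v - 2)*(v - 4)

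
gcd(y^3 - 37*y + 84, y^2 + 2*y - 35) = y + 7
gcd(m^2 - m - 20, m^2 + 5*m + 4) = m + 4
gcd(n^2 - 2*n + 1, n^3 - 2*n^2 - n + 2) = n - 1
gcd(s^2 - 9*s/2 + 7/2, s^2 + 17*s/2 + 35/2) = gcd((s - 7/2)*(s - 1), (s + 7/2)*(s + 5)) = 1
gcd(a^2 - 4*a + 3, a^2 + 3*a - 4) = a - 1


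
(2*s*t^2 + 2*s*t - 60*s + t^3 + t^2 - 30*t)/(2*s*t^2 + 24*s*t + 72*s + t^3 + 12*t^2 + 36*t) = (t - 5)/(t + 6)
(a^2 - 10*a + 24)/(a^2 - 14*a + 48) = (a - 4)/(a - 8)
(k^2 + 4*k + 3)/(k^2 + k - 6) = (k + 1)/(k - 2)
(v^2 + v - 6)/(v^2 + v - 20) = (v^2 + v - 6)/(v^2 + v - 20)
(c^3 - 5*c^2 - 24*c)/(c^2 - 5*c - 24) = c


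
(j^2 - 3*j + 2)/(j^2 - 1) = (j - 2)/(j + 1)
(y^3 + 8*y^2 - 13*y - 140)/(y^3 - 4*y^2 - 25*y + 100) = (y + 7)/(y - 5)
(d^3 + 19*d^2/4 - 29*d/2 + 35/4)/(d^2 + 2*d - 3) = (4*d^2 + 23*d - 35)/(4*(d + 3))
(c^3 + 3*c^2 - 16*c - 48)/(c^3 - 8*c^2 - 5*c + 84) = (c + 4)/(c - 7)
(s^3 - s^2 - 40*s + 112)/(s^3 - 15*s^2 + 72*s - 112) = (s + 7)/(s - 7)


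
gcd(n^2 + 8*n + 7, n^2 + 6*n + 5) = n + 1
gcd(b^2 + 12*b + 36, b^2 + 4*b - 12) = b + 6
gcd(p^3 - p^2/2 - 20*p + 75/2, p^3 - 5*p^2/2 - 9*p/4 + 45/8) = p - 5/2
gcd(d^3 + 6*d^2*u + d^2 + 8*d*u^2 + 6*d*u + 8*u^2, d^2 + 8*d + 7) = d + 1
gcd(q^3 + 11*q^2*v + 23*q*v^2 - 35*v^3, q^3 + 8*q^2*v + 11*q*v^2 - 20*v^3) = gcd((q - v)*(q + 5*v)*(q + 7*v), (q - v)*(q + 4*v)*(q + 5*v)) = q^2 + 4*q*v - 5*v^2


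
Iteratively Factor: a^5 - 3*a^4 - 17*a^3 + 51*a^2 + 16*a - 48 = (a - 4)*(a^4 + a^3 - 13*a^2 - a + 12) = (a - 4)*(a + 4)*(a^3 - 3*a^2 - a + 3) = (a - 4)*(a - 3)*(a + 4)*(a^2 - 1) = (a - 4)*(a - 3)*(a + 1)*(a + 4)*(a - 1)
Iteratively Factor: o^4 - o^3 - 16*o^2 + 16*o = (o)*(o^3 - o^2 - 16*o + 16) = o*(o - 4)*(o^2 + 3*o - 4) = o*(o - 4)*(o - 1)*(o + 4)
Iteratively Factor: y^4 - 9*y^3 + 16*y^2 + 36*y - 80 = (y + 2)*(y^3 - 11*y^2 + 38*y - 40) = (y - 2)*(y + 2)*(y^2 - 9*y + 20) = (y - 4)*(y - 2)*(y + 2)*(y - 5)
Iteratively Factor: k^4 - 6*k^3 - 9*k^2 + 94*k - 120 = (k - 3)*(k^3 - 3*k^2 - 18*k + 40) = (k - 5)*(k - 3)*(k^2 + 2*k - 8) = (k - 5)*(k - 3)*(k - 2)*(k + 4)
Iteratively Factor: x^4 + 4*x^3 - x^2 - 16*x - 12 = (x + 2)*(x^3 + 2*x^2 - 5*x - 6) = (x + 2)*(x + 3)*(x^2 - x - 2) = (x - 2)*(x + 2)*(x + 3)*(x + 1)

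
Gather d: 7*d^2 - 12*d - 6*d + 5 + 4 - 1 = 7*d^2 - 18*d + 8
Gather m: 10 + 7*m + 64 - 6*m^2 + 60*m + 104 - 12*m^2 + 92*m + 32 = -18*m^2 + 159*m + 210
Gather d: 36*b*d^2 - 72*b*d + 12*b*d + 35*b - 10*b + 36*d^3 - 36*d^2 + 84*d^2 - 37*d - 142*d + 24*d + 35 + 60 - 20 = 25*b + 36*d^3 + d^2*(36*b + 48) + d*(-60*b - 155) + 75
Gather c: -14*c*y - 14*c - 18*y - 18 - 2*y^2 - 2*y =c*(-14*y - 14) - 2*y^2 - 20*y - 18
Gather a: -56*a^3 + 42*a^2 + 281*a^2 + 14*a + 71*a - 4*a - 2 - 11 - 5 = -56*a^3 + 323*a^2 + 81*a - 18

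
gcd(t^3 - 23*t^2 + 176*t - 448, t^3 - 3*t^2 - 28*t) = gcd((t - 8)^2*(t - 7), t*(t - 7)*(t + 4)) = t - 7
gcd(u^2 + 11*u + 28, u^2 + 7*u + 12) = u + 4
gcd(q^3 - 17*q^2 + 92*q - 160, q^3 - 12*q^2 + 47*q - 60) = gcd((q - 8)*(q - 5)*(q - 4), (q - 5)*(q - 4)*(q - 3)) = q^2 - 9*q + 20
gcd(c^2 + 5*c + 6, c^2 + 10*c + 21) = c + 3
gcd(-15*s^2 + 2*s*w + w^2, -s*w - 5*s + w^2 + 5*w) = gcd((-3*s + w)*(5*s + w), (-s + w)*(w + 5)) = 1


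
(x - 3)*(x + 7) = x^2 + 4*x - 21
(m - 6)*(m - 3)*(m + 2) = m^3 - 7*m^2 + 36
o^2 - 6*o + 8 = (o - 4)*(o - 2)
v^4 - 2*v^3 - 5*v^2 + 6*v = v*(v - 3)*(v - 1)*(v + 2)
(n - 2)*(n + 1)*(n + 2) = n^3 + n^2 - 4*n - 4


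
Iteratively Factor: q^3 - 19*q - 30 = (q - 5)*(q^2 + 5*q + 6) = (q - 5)*(q + 3)*(q + 2)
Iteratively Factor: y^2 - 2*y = (y)*(y - 2)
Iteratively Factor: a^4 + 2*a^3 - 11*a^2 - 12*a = (a + 4)*(a^3 - 2*a^2 - 3*a) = (a + 1)*(a + 4)*(a^2 - 3*a) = a*(a + 1)*(a + 4)*(a - 3)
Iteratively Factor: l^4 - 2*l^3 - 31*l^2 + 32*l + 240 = (l - 4)*(l^3 + 2*l^2 - 23*l - 60) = (l - 5)*(l - 4)*(l^2 + 7*l + 12) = (l - 5)*(l - 4)*(l + 4)*(l + 3)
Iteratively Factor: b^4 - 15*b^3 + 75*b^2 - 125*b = (b - 5)*(b^3 - 10*b^2 + 25*b) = (b - 5)^2*(b^2 - 5*b) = b*(b - 5)^2*(b - 5)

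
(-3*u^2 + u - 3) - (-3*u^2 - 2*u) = 3*u - 3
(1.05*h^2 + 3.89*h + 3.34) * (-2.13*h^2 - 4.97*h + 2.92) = -2.2365*h^4 - 13.5042*h^3 - 23.3815*h^2 - 5.241*h + 9.7528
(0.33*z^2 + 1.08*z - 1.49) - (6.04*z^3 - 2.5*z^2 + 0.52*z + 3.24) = -6.04*z^3 + 2.83*z^2 + 0.56*z - 4.73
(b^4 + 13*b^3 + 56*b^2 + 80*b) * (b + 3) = b^5 + 16*b^4 + 95*b^3 + 248*b^2 + 240*b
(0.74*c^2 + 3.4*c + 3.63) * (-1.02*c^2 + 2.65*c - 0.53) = -0.7548*c^4 - 1.507*c^3 + 4.9152*c^2 + 7.8175*c - 1.9239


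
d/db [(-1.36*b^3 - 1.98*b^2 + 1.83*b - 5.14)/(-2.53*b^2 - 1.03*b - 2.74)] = (3.4408*b^4 + 2.8016*b^3 + 17.8485*b^2 - 15.158*b - 10.3084)/(6.4009*b^4 + 5.2118*b^3 + 14.9253*b^2 + 5.6444*b + 7.5076)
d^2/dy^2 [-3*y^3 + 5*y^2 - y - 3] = 10 - 18*y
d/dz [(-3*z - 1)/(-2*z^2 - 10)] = (-3*z^2 - 2*z + 15)/(2*(z^4 + 10*z^2 + 25))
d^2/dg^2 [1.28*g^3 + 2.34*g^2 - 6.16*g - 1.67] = 7.68*g + 4.68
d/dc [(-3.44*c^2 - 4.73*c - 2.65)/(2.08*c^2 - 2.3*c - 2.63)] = (17.7504*c^2 + 29.1184*c + 6.3449)/(4.3264*c^4 - 9.568*c^3 - 5.6508*c^2 + 12.098*c + 6.9169)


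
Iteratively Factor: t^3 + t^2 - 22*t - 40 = (t + 4)*(t^2 - 3*t - 10) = (t + 2)*(t + 4)*(t - 5)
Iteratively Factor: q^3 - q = (q + 1)*(q^2 - q) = (q - 1)*(q + 1)*(q)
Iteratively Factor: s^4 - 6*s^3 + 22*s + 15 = (s - 3)*(s^3 - 3*s^2 - 9*s - 5) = (s - 3)*(s + 1)*(s^2 - 4*s - 5) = (s - 3)*(s + 1)^2*(s - 5)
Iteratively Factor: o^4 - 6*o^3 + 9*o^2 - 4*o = (o - 1)*(o^3 - 5*o^2 + 4*o) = (o - 1)^2*(o^2 - 4*o) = o*(o - 1)^2*(o - 4)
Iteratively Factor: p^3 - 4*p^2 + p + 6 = (p + 1)*(p^2 - 5*p + 6) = (p - 2)*(p + 1)*(p - 3)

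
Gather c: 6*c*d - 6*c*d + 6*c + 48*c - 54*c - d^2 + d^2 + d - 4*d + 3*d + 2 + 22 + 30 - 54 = 0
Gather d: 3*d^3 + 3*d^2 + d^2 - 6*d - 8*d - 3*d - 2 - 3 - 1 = 3*d^3 + 4*d^2 - 17*d - 6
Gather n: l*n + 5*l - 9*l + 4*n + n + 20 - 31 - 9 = -4*l + n*(l + 5) - 20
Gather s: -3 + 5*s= 5*s - 3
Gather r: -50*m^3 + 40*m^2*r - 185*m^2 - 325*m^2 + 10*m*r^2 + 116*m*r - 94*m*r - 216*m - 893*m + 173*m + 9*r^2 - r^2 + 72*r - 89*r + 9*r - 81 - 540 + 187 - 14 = -50*m^3 - 510*m^2 - 936*m + r^2*(10*m + 8) + r*(40*m^2 + 22*m - 8) - 448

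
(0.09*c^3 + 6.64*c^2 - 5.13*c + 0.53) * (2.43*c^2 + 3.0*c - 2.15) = 0.2187*c^5 + 16.4052*c^4 + 7.2606*c^3 - 28.3781*c^2 + 12.6195*c - 1.1395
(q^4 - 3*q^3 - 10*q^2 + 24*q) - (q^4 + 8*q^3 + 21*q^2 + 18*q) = -11*q^3 - 31*q^2 + 6*q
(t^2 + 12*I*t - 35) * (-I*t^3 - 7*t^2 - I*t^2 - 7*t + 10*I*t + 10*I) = -I*t^5 + 5*t^4 - I*t^4 + 5*t^3 - 39*I*t^3 + 125*t^2 - 39*I*t^2 + 125*t - 350*I*t - 350*I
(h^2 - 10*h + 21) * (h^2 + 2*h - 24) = h^4 - 8*h^3 - 23*h^2 + 282*h - 504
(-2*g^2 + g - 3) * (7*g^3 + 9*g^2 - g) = -14*g^5 - 11*g^4 - 10*g^3 - 28*g^2 + 3*g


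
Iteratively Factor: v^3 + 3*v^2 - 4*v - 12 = (v + 2)*(v^2 + v - 6) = (v + 2)*(v + 3)*(v - 2)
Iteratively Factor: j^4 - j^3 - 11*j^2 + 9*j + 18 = (j - 2)*(j^3 + j^2 - 9*j - 9) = (j - 2)*(j + 3)*(j^2 - 2*j - 3) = (j - 2)*(j + 1)*(j + 3)*(j - 3)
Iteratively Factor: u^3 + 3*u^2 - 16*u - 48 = (u + 4)*(u^2 - u - 12) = (u - 4)*(u + 4)*(u + 3)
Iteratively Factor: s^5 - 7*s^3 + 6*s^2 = (s - 2)*(s^4 + 2*s^3 - 3*s^2) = s*(s - 2)*(s^3 + 2*s^2 - 3*s) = s*(s - 2)*(s + 3)*(s^2 - s) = s^2*(s - 2)*(s + 3)*(s - 1)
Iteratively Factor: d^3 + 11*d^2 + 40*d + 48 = (d + 3)*(d^2 + 8*d + 16) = (d + 3)*(d + 4)*(d + 4)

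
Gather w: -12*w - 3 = -12*w - 3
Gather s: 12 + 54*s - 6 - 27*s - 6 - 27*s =0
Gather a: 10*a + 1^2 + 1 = 10*a + 2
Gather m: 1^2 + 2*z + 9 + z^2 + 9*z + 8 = z^2 + 11*z + 18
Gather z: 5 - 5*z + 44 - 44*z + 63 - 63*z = 112 - 112*z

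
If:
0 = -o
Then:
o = 0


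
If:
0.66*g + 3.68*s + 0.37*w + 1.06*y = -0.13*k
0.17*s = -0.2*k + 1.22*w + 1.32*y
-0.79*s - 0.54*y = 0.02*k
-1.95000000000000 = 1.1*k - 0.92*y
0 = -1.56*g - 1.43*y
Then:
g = 0.06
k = -1.83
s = 0.09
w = -0.21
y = -0.07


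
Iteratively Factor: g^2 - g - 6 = (g + 2)*(g - 3)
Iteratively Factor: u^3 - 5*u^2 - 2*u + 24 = (u + 2)*(u^2 - 7*u + 12) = (u - 3)*(u + 2)*(u - 4)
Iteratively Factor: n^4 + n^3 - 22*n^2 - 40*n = (n + 4)*(n^3 - 3*n^2 - 10*n) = n*(n + 4)*(n^2 - 3*n - 10) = n*(n - 5)*(n + 4)*(n + 2)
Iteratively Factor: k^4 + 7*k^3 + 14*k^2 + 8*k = (k + 2)*(k^3 + 5*k^2 + 4*k) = (k + 1)*(k + 2)*(k^2 + 4*k) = (k + 1)*(k + 2)*(k + 4)*(k)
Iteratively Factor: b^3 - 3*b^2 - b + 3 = (b - 3)*(b^2 - 1) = (b - 3)*(b + 1)*(b - 1)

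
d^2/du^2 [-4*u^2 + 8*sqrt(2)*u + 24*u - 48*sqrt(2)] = -8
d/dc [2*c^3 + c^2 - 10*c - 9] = 6*c^2 + 2*c - 10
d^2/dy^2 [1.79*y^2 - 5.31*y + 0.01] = 3.58000000000000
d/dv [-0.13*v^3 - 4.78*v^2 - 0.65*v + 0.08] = -0.39*v^2 - 9.56*v - 0.65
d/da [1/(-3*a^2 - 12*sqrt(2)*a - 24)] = 2*(a + 2*sqrt(2))/(3*(a^2 + 4*sqrt(2)*a + 8)^2)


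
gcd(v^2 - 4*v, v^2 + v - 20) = v - 4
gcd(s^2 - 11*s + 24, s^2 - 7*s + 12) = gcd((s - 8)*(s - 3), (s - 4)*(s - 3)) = s - 3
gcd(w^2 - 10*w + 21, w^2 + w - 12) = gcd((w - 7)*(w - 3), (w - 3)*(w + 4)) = w - 3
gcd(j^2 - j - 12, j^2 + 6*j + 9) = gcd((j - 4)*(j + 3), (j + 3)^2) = j + 3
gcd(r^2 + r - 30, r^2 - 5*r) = r - 5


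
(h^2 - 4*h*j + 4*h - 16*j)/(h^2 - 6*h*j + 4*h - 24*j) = (h - 4*j)/(h - 6*j)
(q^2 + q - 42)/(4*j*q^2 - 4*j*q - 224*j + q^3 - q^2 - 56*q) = (q - 6)/(4*j*q - 32*j + q^2 - 8*q)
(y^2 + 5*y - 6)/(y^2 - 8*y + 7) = (y + 6)/(y - 7)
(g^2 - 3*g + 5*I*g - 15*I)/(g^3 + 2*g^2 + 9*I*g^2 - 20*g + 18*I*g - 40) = (g - 3)/(g^2 + g*(2 + 4*I) + 8*I)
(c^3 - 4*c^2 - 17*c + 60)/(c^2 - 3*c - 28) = (c^2 - 8*c + 15)/(c - 7)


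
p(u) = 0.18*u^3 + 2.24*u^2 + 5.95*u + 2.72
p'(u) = 0.54*u^2 + 4.48*u + 5.95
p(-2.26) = -1.36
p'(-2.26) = -1.42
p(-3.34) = 1.13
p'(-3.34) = -2.99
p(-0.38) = 0.77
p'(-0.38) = 4.33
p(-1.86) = -1.76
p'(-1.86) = -0.51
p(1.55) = 17.99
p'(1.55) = 14.19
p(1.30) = 14.64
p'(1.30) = 12.69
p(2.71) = 38.88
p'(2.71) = 22.06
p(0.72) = 8.23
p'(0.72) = 9.46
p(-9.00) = -0.61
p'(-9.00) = 9.37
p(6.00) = 157.94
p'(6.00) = 52.27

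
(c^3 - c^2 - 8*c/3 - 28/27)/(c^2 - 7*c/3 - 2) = (9*c^2 - 15*c - 14)/(9*(c - 3))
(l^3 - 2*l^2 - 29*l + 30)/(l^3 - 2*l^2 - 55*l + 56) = (l^2 - l - 30)/(l^2 - l - 56)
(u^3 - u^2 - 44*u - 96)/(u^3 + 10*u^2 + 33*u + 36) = (u - 8)/(u + 3)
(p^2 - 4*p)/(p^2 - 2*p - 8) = p/(p + 2)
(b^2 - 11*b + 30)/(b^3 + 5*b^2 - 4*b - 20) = (b^2 - 11*b + 30)/(b^3 + 5*b^2 - 4*b - 20)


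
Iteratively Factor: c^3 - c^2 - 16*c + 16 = (c + 4)*(c^2 - 5*c + 4) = (c - 4)*(c + 4)*(c - 1)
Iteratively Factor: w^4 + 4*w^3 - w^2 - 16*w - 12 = (w + 1)*(w^3 + 3*w^2 - 4*w - 12) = (w + 1)*(w + 2)*(w^2 + w - 6) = (w + 1)*(w + 2)*(w + 3)*(w - 2)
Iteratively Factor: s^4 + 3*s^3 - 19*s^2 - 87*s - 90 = (s - 5)*(s^3 + 8*s^2 + 21*s + 18) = (s - 5)*(s + 3)*(s^2 + 5*s + 6) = (s - 5)*(s + 3)^2*(s + 2)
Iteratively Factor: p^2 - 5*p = (p - 5)*(p)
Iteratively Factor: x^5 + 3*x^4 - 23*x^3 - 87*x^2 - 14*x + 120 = (x + 4)*(x^4 - x^3 - 19*x^2 - 11*x + 30) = (x + 3)*(x + 4)*(x^3 - 4*x^2 - 7*x + 10) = (x - 1)*(x + 3)*(x + 4)*(x^2 - 3*x - 10) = (x - 5)*(x - 1)*(x + 3)*(x + 4)*(x + 2)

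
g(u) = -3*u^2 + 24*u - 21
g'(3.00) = 6.00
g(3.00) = 24.00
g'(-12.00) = 96.00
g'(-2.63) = 39.78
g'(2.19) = 10.86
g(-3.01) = -120.42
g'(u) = 24 - 6*u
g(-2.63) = -104.87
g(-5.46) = -241.47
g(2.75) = 22.31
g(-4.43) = -186.19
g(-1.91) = -77.78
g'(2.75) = 7.50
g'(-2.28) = 37.68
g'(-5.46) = 56.76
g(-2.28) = -91.32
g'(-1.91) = 35.46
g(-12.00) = -741.00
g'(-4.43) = 50.58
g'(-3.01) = 42.06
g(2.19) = 17.17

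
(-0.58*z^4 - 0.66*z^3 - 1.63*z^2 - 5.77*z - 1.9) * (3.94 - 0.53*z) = 0.3074*z^5 - 1.9354*z^4 - 1.7365*z^3 - 3.3641*z^2 - 21.7268*z - 7.486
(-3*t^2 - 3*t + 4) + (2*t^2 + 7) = -t^2 - 3*t + 11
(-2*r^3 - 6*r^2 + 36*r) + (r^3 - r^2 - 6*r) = -r^3 - 7*r^2 + 30*r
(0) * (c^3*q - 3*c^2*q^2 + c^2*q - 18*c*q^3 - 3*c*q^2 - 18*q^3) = 0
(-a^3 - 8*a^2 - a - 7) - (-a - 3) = -a^3 - 8*a^2 - 4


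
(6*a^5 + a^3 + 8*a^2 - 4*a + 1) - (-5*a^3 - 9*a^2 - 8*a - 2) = 6*a^5 + 6*a^3 + 17*a^2 + 4*a + 3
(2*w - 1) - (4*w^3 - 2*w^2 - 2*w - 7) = -4*w^3 + 2*w^2 + 4*w + 6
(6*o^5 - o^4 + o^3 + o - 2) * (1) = 6*o^5 - o^4 + o^3 + o - 2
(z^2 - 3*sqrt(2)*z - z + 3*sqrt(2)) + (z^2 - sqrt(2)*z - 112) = 2*z^2 - 4*sqrt(2)*z - z - 112 + 3*sqrt(2)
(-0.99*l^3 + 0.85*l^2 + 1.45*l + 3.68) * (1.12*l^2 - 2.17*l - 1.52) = -1.1088*l^5 + 3.1003*l^4 + 1.2843*l^3 - 0.316899999999999*l^2 - 10.1896*l - 5.5936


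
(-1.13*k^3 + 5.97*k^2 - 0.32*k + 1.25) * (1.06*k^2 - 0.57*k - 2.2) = -1.1978*k^5 + 6.9723*k^4 - 1.2561*k^3 - 11.6266*k^2 - 0.00849999999999984*k - 2.75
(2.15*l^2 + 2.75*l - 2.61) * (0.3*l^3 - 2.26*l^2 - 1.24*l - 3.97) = 0.645*l^5 - 4.034*l^4 - 9.664*l^3 - 6.0469*l^2 - 7.6811*l + 10.3617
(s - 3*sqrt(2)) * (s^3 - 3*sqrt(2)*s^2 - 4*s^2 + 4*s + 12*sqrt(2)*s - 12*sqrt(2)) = s^4 - 6*sqrt(2)*s^3 - 4*s^3 + 22*s^2 + 24*sqrt(2)*s^2 - 72*s - 24*sqrt(2)*s + 72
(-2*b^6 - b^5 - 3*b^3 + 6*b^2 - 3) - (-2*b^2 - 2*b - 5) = -2*b^6 - b^5 - 3*b^3 + 8*b^2 + 2*b + 2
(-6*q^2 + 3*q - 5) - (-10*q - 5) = -6*q^2 + 13*q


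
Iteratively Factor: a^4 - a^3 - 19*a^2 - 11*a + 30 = (a - 5)*(a^3 + 4*a^2 + a - 6) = (a - 5)*(a + 2)*(a^2 + 2*a - 3) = (a - 5)*(a - 1)*(a + 2)*(a + 3)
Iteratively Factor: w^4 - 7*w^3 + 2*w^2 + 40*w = (w + 2)*(w^3 - 9*w^2 + 20*w) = (w - 4)*(w + 2)*(w^2 - 5*w) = (w - 5)*(w - 4)*(w + 2)*(w)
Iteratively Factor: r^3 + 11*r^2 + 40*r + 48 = (r + 3)*(r^2 + 8*r + 16) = (r + 3)*(r + 4)*(r + 4)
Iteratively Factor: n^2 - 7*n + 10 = (n - 2)*(n - 5)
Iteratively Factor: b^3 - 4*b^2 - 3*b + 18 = (b + 2)*(b^2 - 6*b + 9) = (b - 3)*(b + 2)*(b - 3)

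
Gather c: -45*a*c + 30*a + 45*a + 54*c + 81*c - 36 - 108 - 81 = 75*a + c*(135 - 45*a) - 225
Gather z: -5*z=-5*z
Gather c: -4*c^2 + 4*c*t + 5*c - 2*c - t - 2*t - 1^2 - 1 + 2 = -4*c^2 + c*(4*t + 3) - 3*t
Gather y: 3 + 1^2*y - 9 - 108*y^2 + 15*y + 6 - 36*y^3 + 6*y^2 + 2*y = -36*y^3 - 102*y^2 + 18*y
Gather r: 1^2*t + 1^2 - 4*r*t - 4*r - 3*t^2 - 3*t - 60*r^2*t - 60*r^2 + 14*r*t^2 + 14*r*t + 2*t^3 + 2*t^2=r^2*(-60*t - 60) + r*(14*t^2 + 10*t - 4) + 2*t^3 - t^2 - 2*t + 1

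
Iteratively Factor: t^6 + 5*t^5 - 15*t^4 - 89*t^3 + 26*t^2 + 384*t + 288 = (t + 2)*(t^5 + 3*t^4 - 21*t^3 - 47*t^2 + 120*t + 144) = (t + 1)*(t + 2)*(t^4 + 2*t^3 - 23*t^2 - 24*t + 144) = (t + 1)*(t + 2)*(t + 4)*(t^3 - 2*t^2 - 15*t + 36) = (t + 1)*(t + 2)*(t + 4)^2*(t^2 - 6*t + 9) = (t - 3)*(t + 1)*(t + 2)*(t + 4)^2*(t - 3)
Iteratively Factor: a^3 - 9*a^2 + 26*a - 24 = (a - 2)*(a^2 - 7*a + 12) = (a - 4)*(a - 2)*(a - 3)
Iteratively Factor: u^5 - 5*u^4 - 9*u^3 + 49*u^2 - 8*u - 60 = (u + 3)*(u^4 - 8*u^3 + 15*u^2 + 4*u - 20) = (u - 2)*(u + 3)*(u^3 - 6*u^2 + 3*u + 10) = (u - 2)*(u + 1)*(u + 3)*(u^2 - 7*u + 10) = (u - 5)*(u - 2)*(u + 1)*(u + 3)*(u - 2)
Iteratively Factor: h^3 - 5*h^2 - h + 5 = (h - 5)*(h^2 - 1) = (h - 5)*(h + 1)*(h - 1)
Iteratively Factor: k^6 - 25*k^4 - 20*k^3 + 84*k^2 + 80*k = (k - 5)*(k^5 + 5*k^4 - 20*k^2 - 16*k) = (k - 5)*(k + 2)*(k^4 + 3*k^3 - 6*k^2 - 8*k) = k*(k - 5)*(k + 2)*(k^3 + 3*k^2 - 6*k - 8) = k*(k - 5)*(k + 1)*(k + 2)*(k^2 + 2*k - 8) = k*(k - 5)*(k + 1)*(k + 2)*(k + 4)*(k - 2)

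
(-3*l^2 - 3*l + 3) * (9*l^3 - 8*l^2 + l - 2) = -27*l^5 - 3*l^4 + 48*l^3 - 21*l^2 + 9*l - 6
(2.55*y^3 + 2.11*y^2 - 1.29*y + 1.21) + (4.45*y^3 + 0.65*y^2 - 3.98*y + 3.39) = 7.0*y^3 + 2.76*y^2 - 5.27*y + 4.6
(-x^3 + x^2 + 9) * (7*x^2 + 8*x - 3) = -7*x^5 - x^4 + 11*x^3 + 60*x^2 + 72*x - 27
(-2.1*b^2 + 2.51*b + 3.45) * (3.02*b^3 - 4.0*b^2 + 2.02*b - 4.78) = -6.342*b^5 + 15.9802*b^4 - 3.863*b^3 + 1.3082*b^2 - 5.0288*b - 16.491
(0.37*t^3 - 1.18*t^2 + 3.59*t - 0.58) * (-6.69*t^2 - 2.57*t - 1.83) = -2.4753*t^5 + 6.9433*t^4 - 21.6616*t^3 - 3.1867*t^2 - 5.0791*t + 1.0614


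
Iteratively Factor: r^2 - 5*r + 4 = (r - 4)*(r - 1)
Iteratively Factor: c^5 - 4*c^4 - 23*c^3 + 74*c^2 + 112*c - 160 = (c + 2)*(c^4 - 6*c^3 - 11*c^2 + 96*c - 80) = (c - 4)*(c + 2)*(c^3 - 2*c^2 - 19*c + 20) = (c - 5)*(c - 4)*(c + 2)*(c^2 + 3*c - 4) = (c - 5)*(c - 4)*(c + 2)*(c + 4)*(c - 1)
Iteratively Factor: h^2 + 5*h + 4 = (h + 4)*(h + 1)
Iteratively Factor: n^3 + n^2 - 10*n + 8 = (n - 2)*(n^2 + 3*n - 4) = (n - 2)*(n + 4)*(n - 1)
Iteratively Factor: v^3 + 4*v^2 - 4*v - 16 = (v + 4)*(v^2 - 4) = (v + 2)*(v + 4)*(v - 2)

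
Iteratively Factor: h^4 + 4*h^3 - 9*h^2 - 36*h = (h + 4)*(h^3 - 9*h) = (h + 3)*(h + 4)*(h^2 - 3*h) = h*(h + 3)*(h + 4)*(h - 3)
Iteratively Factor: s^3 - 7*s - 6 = (s + 2)*(s^2 - 2*s - 3) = (s - 3)*(s + 2)*(s + 1)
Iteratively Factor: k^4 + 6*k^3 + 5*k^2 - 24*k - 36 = (k - 2)*(k^3 + 8*k^2 + 21*k + 18) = (k - 2)*(k + 2)*(k^2 + 6*k + 9) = (k - 2)*(k + 2)*(k + 3)*(k + 3)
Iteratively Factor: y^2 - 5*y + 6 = (y - 3)*(y - 2)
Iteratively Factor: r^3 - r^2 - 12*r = (r)*(r^2 - r - 12) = r*(r - 4)*(r + 3)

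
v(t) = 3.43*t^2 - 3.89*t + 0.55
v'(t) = 6.86*t - 3.89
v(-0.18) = 1.36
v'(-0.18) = -5.12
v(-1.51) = 14.24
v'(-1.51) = -14.25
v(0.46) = -0.51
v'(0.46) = -0.73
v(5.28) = 75.63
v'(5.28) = 32.33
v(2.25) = 9.16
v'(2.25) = 11.54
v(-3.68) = 61.32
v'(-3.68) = -29.13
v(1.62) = 3.25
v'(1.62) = 7.22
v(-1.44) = 13.26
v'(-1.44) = -13.77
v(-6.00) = 147.37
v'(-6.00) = -45.05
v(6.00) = 100.69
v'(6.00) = 37.27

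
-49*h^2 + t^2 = (-7*h + t)*(7*h + t)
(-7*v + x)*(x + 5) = -7*v*x - 35*v + x^2 + 5*x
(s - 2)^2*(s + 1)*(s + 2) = s^4 - s^3 - 6*s^2 + 4*s + 8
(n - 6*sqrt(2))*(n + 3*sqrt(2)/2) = n^2 - 9*sqrt(2)*n/2 - 18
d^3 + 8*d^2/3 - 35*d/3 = d*(d - 7/3)*(d + 5)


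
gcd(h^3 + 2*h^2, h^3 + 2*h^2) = h^3 + 2*h^2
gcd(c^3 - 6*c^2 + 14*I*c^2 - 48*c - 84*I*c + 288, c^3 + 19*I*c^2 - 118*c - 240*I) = c^2 + 14*I*c - 48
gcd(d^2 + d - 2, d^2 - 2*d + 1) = d - 1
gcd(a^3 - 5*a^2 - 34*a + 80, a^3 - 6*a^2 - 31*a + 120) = a^2 - 3*a - 40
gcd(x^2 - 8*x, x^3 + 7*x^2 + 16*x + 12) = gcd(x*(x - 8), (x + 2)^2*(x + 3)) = 1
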